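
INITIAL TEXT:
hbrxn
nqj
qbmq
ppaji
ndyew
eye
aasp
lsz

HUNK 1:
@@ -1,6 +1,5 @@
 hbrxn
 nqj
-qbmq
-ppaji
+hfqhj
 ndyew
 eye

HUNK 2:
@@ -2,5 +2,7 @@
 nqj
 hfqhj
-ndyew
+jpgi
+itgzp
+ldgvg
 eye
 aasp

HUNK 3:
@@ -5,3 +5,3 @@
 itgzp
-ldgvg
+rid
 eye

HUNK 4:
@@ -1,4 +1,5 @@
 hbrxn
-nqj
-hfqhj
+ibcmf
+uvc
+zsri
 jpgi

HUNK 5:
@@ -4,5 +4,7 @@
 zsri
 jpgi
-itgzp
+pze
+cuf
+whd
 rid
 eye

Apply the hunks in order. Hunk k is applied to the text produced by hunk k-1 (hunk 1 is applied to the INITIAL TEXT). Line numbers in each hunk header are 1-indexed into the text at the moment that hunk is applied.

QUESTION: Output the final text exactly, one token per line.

Answer: hbrxn
ibcmf
uvc
zsri
jpgi
pze
cuf
whd
rid
eye
aasp
lsz

Derivation:
Hunk 1: at line 1 remove [qbmq,ppaji] add [hfqhj] -> 7 lines: hbrxn nqj hfqhj ndyew eye aasp lsz
Hunk 2: at line 2 remove [ndyew] add [jpgi,itgzp,ldgvg] -> 9 lines: hbrxn nqj hfqhj jpgi itgzp ldgvg eye aasp lsz
Hunk 3: at line 5 remove [ldgvg] add [rid] -> 9 lines: hbrxn nqj hfqhj jpgi itgzp rid eye aasp lsz
Hunk 4: at line 1 remove [nqj,hfqhj] add [ibcmf,uvc,zsri] -> 10 lines: hbrxn ibcmf uvc zsri jpgi itgzp rid eye aasp lsz
Hunk 5: at line 4 remove [itgzp] add [pze,cuf,whd] -> 12 lines: hbrxn ibcmf uvc zsri jpgi pze cuf whd rid eye aasp lsz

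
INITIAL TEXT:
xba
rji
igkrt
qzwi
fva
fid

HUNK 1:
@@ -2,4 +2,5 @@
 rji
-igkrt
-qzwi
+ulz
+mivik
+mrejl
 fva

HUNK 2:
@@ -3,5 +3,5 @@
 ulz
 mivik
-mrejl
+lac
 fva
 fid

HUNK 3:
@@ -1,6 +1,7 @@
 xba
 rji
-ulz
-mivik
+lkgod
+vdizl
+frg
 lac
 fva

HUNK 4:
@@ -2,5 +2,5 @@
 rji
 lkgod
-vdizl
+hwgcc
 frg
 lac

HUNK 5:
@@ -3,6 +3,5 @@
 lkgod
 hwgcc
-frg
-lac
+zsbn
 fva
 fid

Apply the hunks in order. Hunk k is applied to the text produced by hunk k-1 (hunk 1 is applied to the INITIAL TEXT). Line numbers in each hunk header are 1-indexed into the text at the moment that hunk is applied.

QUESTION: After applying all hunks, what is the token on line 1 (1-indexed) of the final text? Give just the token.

Answer: xba

Derivation:
Hunk 1: at line 2 remove [igkrt,qzwi] add [ulz,mivik,mrejl] -> 7 lines: xba rji ulz mivik mrejl fva fid
Hunk 2: at line 3 remove [mrejl] add [lac] -> 7 lines: xba rji ulz mivik lac fva fid
Hunk 3: at line 1 remove [ulz,mivik] add [lkgod,vdizl,frg] -> 8 lines: xba rji lkgod vdizl frg lac fva fid
Hunk 4: at line 2 remove [vdizl] add [hwgcc] -> 8 lines: xba rji lkgod hwgcc frg lac fva fid
Hunk 5: at line 3 remove [frg,lac] add [zsbn] -> 7 lines: xba rji lkgod hwgcc zsbn fva fid
Final line 1: xba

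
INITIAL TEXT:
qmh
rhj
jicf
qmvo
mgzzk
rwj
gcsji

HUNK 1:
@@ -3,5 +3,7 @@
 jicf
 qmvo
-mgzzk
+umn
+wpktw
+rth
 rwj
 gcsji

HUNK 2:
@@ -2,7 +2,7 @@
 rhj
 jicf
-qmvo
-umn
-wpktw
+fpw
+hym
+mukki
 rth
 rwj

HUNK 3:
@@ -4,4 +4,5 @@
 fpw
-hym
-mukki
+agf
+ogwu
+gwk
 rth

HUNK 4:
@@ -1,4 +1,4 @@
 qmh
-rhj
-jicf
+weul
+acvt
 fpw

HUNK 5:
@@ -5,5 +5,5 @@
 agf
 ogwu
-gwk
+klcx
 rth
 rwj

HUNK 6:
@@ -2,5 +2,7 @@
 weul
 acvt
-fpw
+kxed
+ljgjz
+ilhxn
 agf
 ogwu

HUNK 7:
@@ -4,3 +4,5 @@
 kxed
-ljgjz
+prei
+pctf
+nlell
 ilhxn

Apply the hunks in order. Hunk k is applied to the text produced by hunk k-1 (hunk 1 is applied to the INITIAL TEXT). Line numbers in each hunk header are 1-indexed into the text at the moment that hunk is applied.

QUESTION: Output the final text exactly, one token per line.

Hunk 1: at line 3 remove [mgzzk] add [umn,wpktw,rth] -> 9 lines: qmh rhj jicf qmvo umn wpktw rth rwj gcsji
Hunk 2: at line 2 remove [qmvo,umn,wpktw] add [fpw,hym,mukki] -> 9 lines: qmh rhj jicf fpw hym mukki rth rwj gcsji
Hunk 3: at line 4 remove [hym,mukki] add [agf,ogwu,gwk] -> 10 lines: qmh rhj jicf fpw agf ogwu gwk rth rwj gcsji
Hunk 4: at line 1 remove [rhj,jicf] add [weul,acvt] -> 10 lines: qmh weul acvt fpw agf ogwu gwk rth rwj gcsji
Hunk 5: at line 5 remove [gwk] add [klcx] -> 10 lines: qmh weul acvt fpw agf ogwu klcx rth rwj gcsji
Hunk 6: at line 2 remove [fpw] add [kxed,ljgjz,ilhxn] -> 12 lines: qmh weul acvt kxed ljgjz ilhxn agf ogwu klcx rth rwj gcsji
Hunk 7: at line 4 remove [ljgjz] add [prei,pctf,nlell] -> 14 lines: qmh weul acvt kxed prei pctf nlell ilhxn agf ogwu klcx rth rwj gcsji

Answer: qmh
weul
acvt
kxed
prei
pctf
nlell
ilhxn
agf
ogwu
klcx
rth
rwj
gcsji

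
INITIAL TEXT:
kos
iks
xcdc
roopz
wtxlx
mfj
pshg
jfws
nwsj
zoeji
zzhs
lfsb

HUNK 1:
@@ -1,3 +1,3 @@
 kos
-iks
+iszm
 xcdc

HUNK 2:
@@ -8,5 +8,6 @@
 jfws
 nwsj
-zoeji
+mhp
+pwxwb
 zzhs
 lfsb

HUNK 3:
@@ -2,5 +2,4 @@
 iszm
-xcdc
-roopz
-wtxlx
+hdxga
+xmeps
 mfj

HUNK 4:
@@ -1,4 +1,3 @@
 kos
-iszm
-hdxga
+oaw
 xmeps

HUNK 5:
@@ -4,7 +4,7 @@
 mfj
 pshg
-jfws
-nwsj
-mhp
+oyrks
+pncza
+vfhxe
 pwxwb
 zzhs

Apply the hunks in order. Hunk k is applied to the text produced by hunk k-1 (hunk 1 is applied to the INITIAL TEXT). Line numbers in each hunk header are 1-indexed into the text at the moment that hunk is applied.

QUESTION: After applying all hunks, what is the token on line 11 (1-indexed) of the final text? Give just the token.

Answer: lfsb

Derivation:
Hunk 1: at line 1 remove [iks] add [iszm] -> 12 lines: kos iszm xcdc roopz wtxlx mfj pshg jfws nwsj zoeji zzhs lfsb
Hunk 2: at line 8 remove [zoeji] add [mhp,pwxwb] -> 13 lines: kos iszm xcdc roopz wtxlx mfj pshg jfws nwsj mhp pwxwb zzhs lfsb
Hunk 3: at line 2 remove [xcdc,roopz,wtxlx] add [hdxga,xmeps] -> 12 lines: kos iszm hdxga xmeps mfj pshg jfws nwsj mhp pwxwb zzhs lfsb
Hunk 4: at line 1 remove [iszm,hdxga] add [oaw] -> 11 lines: kos oaw xmeps mfj pshg jfws nwsj mhp pwxwb zzhs lfsb
Hunk 5: at line 4 remove [jfws,nwsj,mhp] add [oyrks,pncza,vfhxe] -> 11 lines: kos oaw xmeps mfj pshg oyrks pncza vfhxe pwxwb zzhs lfsb
Final line 11: lfsb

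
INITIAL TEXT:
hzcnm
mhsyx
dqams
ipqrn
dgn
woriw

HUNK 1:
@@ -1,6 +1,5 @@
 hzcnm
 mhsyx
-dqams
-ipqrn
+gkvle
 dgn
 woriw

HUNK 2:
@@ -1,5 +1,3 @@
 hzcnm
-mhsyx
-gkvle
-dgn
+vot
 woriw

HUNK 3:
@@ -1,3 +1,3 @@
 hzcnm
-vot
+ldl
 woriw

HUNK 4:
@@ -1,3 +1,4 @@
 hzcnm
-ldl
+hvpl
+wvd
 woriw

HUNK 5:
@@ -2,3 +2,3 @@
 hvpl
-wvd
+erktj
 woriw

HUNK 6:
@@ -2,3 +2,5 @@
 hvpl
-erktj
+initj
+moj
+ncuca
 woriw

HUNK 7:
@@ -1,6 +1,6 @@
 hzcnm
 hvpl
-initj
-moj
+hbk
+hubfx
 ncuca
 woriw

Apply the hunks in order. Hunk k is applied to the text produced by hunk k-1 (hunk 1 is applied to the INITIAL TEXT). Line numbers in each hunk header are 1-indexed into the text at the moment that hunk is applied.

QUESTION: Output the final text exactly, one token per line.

Hunk 1: at line 1 remove [dqams,ipqrn] add [gkvle] -> 5 lines: hzcnm mhsyx gkvle dgn woriw
Hunk 2: at line 1 remove [mhsyx,gkvle,dgn] add [vot] -> 3 lines: hzcnm vot woriw
Hunk 3: at line 1 remove [vot] add [ldl] -> 3 lines: hzcnm ldl woriw
Hunk 4: at line 1 remove [ldl] add [hvpl,wvd] -> 4 lines: hzcnm hvpl wvd woriw
Hunk 5: at line 2 remove [wvd] add [erktj] -> 4 lines: hzcnm hvpl erktj woriw
Hunk 6: at line 2 remove [erktj] add [initj,moj,ncuca] -> 6 lines: hzcnm hvpl initj moj ncuca woriw
Hunk 7: at line 1 remove [initj,moj] add [hbk,hubfx] -> 6 lines: hzcnm hvpl hbk hubfx ncuca woriw

Answer: hzcnm
hvpl
hbk
hubfx
ncuca
woriw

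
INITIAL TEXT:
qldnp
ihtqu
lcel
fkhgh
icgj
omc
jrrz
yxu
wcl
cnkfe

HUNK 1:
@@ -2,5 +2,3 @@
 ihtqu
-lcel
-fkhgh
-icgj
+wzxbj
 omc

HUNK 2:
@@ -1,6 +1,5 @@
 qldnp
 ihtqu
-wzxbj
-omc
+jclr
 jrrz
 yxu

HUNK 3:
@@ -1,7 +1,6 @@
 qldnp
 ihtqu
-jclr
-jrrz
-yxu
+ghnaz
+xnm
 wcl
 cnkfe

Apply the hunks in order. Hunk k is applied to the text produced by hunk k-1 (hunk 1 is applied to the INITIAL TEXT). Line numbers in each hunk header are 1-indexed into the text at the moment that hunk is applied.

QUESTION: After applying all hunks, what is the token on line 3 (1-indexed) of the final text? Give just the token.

Hunk 1: at line 2 remove [lcel,fkhgh,icgj] add [wzxbj] -> 8 lines: qldnp ihtqu wzxbj omc jrrz yxu wcl cnkfe
Hunk 2: at line 1 remove [wzxbj,omc] add [jclr] -> 7 lines: qldnp ihtqu jclr jrrz yxu wcl cnkfe
Hunk 3: at line 1 remove [jclr,jrrz,yxu] add [ghnaz,xnm] -> 6 lines: qldnp ihtqu ghnaz xnm wcl cnkfe
Final line 3: ghnaz

Answer: ghnaz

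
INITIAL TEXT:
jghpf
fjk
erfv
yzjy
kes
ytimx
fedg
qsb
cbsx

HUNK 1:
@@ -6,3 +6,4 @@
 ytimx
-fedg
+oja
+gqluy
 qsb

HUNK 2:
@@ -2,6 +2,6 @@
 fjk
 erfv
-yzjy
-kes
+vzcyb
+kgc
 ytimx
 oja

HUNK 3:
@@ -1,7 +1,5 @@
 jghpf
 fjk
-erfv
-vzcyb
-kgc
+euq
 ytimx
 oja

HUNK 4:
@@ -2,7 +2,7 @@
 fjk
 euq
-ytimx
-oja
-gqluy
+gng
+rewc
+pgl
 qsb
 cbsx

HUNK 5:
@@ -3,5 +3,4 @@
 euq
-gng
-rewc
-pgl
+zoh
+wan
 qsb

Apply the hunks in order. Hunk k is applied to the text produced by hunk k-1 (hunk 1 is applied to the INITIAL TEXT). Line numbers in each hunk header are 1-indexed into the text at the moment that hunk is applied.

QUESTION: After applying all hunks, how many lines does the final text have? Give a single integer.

Hunk 1: at line 6 remove [fedg] add [oja,gqluy] -> 10 lines: jghpf fjk erfv yzjy kes ytimx oja gqluy qsb cbsx
Hunk 2: at line 2 remove [yzjy,kes] add [vzcyb,kgc] -> 10 lines: jghpf fjk erfv vzcyb kgc ytimx oja gqluy qsb cbsx
Hunk 3: at line 1 remove [erfv,vzcyb,kgc] add [euq] -> 8 lines: jghpf fjk euq ytimx oja gqluy qsb cbsx
Hunk 4: at line 2 remove [ytimx,oja,gqluy] add [gng,rewc,pgl] -> 8 lines: jghpf fjk euq gng rewc pgl qsb cbsx
Hunk 5: at line 3 remove [gng,rewc,pgl] add [zoh,wan] -> 7 lines: jghpf fjk euq zoh wan qsb cbsx
Final line count: 7

Answer: 7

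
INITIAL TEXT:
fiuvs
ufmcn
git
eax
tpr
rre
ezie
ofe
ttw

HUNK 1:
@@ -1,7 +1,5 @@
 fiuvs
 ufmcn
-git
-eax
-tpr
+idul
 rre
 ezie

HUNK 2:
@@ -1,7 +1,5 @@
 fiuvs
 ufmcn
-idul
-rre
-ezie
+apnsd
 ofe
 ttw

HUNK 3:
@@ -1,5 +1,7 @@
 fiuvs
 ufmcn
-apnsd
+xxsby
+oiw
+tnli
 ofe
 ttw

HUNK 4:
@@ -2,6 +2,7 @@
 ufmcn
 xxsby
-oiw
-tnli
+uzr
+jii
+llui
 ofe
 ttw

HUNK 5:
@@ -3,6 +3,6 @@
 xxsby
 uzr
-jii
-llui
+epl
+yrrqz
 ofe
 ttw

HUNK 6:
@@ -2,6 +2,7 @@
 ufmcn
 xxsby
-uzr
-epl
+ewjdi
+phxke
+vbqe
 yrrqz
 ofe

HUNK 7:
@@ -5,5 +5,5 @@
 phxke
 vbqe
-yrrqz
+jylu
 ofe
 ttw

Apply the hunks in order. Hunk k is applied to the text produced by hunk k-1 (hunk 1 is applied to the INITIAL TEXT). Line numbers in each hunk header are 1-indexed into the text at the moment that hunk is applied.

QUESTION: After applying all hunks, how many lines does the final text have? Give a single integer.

Hunk 1: at line 1 remove [git,eax,tpr] add [idul] -> 7 lines: fiuvs ufmcn idul rre ezie ofe ttw
Hunk 2: at line 1 remove [idul,rre,ezie] add [apnsd] -> 5 lines: fiuvs ufmcn apnsd ofe ttw
Hunk 3: at line 1 remove [apnsd] add [xxsby,oiw,tnli] -> 7 lines: fiuvs ufmcn xxsby oiw tnli ofe ttw
Hunk 4: at line 2 remove [oiw,tnli] add [uzr,jii,llui] -> 8 lines: fiuvs ufmcn xxsby uzr jii llui ofe ttw
Hunk 5: at line 3 remove [jii,llui] add [epl,yrrqz] -> 8 lines: fiuvs ufmcn xxsby uzr epl yrrqz ofe ttw
Hunk 6: at line 2 remove [uzr,epl] add [ewjdi,phxke,vbqe] -> 9 lines: fiuvs ufmcn xxsby ewjdi phxke vbqe yrrqz ofe ttw
Hunk 7: at line 5 remove [yrrqz] add [jylu] -> 9 lines: fiuvs ufmcn xxsby ewjdi phxke vbqe jylu ofe ttw
Final line count: 9

Answer: 9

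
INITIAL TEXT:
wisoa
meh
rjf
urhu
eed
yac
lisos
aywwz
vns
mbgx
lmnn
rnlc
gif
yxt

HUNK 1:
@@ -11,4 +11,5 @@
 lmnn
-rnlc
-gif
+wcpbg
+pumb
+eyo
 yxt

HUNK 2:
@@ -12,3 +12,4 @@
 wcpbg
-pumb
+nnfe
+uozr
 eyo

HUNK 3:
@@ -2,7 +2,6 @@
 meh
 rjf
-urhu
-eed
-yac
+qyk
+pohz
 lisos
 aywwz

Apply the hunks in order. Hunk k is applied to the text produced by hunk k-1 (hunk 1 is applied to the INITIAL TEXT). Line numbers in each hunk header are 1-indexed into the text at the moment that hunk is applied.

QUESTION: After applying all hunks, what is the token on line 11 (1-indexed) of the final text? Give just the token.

Answer: wcpbg

Derivation:
Hunk 1: at line 11 remove [rnlc,gif] add [wcpbg,pumb,eyo] -> 15 lines: wisoa meh rjf urhu eed yac lisos aywwz vns mbgx lmnn wcpbg pumb eyo yxt
Hunk 2: at line 12 remove [pumb] add [nnfe,uozr] -> 16 lines: wisoa meh rjf urhu eed yac lisos aywwz vns mbgx lmnn wcpbg nnfe uozr eyo yxt
Hunk 3: at line 2 remove [urhu,eed,yac] add [qyk,pohz] -> 15 lines: wisoa meh rjf qyk pohz lisos aywwz vns mbgx lmnn wcpbg nnfe uozr eyo yxt
Final line 11: wcpbg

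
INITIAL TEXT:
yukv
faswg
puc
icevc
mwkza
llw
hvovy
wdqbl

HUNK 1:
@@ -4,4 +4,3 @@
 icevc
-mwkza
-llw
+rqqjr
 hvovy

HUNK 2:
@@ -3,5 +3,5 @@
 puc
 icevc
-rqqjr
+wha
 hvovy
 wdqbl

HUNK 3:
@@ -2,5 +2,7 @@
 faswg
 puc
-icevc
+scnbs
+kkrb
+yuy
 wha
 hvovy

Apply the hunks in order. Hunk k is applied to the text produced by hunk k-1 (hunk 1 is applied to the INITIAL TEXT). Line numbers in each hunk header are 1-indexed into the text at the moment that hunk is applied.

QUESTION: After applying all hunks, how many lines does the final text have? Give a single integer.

Hunk 1: at line 4 remove [mwkza,llw] add [rqqjr] -> 7 lines: yukv faswg puc icevc rqqjr hvovy wdqbl
Hunk 2: at line 3 remove [rqqjr] add [wha] -> 7 lines: yukv faswg puc icevc wha hvovy wdqbl
Hunk 3: at line 2 remove [icevc] add [scnbs,kkrb,yuy] -> 9 lines: yukv faswg puc scnbs kkrb yuy wha hvovy wdqbl
Final line count: 9

Answer: 9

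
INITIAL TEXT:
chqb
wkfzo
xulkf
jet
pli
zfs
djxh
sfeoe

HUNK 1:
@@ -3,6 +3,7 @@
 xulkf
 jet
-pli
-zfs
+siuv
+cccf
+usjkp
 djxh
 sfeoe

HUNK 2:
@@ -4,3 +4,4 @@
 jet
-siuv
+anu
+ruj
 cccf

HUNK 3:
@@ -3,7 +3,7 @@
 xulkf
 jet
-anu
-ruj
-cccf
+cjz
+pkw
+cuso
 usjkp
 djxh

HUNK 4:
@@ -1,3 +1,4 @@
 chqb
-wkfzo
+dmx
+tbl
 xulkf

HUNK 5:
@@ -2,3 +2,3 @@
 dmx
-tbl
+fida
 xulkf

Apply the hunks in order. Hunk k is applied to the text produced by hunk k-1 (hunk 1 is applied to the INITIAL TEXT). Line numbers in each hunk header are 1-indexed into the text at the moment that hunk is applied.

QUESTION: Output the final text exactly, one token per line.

Hunk 1: at line 3 remove [pli,zfs] add [siuv,cccf,usjkp] -> 9 lines: chqb wkfzo xulkf jet siuv cccf usjkp djxh sfeoe
Hunk 2: at line 4 remove [siuv] add [anu,ruj] -> 10 lines: chqb wkfzo xulkf jet anu ruj cccf usjkp djxh sfeoe
Hunk 3: at line 3 remove [anu,ruj,cccf] add [cjz,pkw,cuso] -> 10 lines: chqb wkfzo xulkf jet cjz pkw cuso usjkp djxh sfeoe
Hunk 4: at line 1 remove [wkfzo] add [dmx,tbl] -> 11 lines: chqb dmx tbl xulkf jet cjz pkw cuso usjkp djxh sfeoe
Hunk 5: at line 2 remove [tbl] add [fida] -> 11 lines: chqb dmx fida xulkf jet cjz pkw cuso usjkp djxh sfeoe

Answer: chqb
dmx
fida
xulkf
jet
cjz
pkw
cuso
usjkp
djxh
sfeoe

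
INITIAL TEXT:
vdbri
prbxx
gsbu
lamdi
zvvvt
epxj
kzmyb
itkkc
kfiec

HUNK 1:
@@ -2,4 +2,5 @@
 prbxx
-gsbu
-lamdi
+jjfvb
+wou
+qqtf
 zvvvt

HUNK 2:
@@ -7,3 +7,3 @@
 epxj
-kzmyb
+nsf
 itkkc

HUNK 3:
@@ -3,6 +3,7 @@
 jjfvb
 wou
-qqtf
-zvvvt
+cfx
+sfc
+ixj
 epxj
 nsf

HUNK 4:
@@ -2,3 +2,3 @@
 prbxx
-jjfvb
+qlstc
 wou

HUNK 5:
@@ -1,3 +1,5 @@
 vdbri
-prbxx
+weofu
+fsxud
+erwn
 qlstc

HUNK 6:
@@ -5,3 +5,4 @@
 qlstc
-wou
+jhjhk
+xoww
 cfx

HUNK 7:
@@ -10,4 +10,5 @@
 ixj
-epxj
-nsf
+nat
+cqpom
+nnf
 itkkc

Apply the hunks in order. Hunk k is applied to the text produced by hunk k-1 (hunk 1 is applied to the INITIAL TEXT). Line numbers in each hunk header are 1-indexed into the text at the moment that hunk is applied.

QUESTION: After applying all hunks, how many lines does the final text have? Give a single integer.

Hunk 1: at line 2 remove [gsbu,lamdi] add [jjfvb,wou,qqtf] -> 10 lines: vdbri prbxx jjfvb wou qqtf zvvvt epxj kzmyb itkkc kfiec
Hunk 2: at line 7 remove [kzmyb] add [nsf] -> 10 lines: vdbri prbxx jjfvb wou qqtf zvvvt epxj nsf itkkc kfiec
Hunk 3: at line 3 remove [qqtf,zvvvt] add [cfx,sfc,ixj] -> 11 lines: vdbri prbxx jjfvb wou cfx sfc ixj epxj nsf itkkc kfiec
Hunk 4: at line 2 remove [jjfvb] add [qlstc] -> 11 lines: vdbri prbxx qlstc wou cfx sfc ixj epxj nsf itkkc kfiec
Hunk 5: at line 1 remove [prbxx] add [weofu,fsxud,erwn] -> 13 lines: vdbri weofu fsxud erwn qlstc wou cfx sfc ixj epxj nsf itkkc kfiec
Hunk 6: at line 5 remove [wou] add [jhjhk,xoww] -> 14 lines: vdbri weofu fsxud erwn qlstc jhjhk xoww cfx sfc ixj epxj nsf itkkc kfiec
Hunk 7: at line 10 remove [epxj,nsf] add [nat,cqpom,nnf] -> 15 lines: vdbri weofu fsxud erwn qlstc jhjhk xoww cfx sfc ixj nat cqpom nnf itkkc kfiec
Final line count: 15

Answer: 15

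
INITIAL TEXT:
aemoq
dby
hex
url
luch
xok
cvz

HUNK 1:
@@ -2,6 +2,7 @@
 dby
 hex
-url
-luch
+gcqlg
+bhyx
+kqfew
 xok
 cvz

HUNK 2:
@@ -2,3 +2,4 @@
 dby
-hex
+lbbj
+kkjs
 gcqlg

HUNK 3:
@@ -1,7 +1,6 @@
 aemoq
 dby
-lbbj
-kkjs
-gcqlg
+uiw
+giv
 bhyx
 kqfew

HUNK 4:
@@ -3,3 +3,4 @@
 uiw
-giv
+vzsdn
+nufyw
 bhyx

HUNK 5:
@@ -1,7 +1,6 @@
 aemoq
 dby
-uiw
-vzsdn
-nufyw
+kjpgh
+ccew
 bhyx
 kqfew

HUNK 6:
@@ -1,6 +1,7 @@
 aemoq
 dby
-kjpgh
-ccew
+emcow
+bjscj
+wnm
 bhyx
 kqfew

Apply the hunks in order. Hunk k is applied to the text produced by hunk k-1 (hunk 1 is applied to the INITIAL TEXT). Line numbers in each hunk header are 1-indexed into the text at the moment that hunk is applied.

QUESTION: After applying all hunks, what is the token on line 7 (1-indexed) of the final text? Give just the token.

Hunk 1: at line 2 remove [url,luch] add [gcqlg,bhyx,kqfew] -> 8 lines: aemoq dby hex gcqlg bhyx kqfew xok cvz
Hunk 2: at line 2 remove [hex] add [lbbj,kkjs] -> 9 lines: aemoq dby lbbj kkjs gcqlg bhyx kqfew xok cvz
Hunk 3: at line 1 remove [lbbj,kkjs,gcqlg] add [uiw,giv] -> 8 lines: aemoq dby uiw giv bhyx kqfew xok cvz
Hunk 4: at line 3 remove [giv] add [vzsdn,nufyw] -> 9 lines: aemoq dby uiw vzsdn nufyw bhyx kqfew xok cvz
Hunk 5: at line 1 remove [uiw,vzsdn,nufyw] add [kjpgh,ccew] -> 8 lines: aemoq dby kjpgh ccew bhyx kqfew xok cvz
Hunk 6: at line 1 remove [kjpgh,ccew] add [emcow,bjscj,wnm] -> 9 lines: aemoq dby emcow bjscj wnm bhyx kqfew xok cvz
Final line 7: kqfew

Answer: kqfew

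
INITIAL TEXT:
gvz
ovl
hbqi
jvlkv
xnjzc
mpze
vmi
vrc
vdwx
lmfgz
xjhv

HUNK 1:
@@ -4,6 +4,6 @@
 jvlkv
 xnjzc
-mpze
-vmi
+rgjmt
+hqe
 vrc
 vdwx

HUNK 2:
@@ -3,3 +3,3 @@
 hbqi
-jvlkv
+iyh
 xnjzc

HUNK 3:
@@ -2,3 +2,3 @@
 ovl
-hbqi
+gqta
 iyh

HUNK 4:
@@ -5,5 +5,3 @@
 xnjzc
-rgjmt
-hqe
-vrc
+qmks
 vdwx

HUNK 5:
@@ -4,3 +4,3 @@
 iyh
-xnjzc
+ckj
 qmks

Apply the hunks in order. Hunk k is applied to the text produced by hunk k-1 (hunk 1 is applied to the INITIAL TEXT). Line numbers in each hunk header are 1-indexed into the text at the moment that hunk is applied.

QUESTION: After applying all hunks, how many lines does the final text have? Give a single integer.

Hunk 1: at line 4 remove [mpze,vmi] add [rgjmt,hqe] -> 11 lines: gvz ovl hbqi jvlkv xnjzc rgjmt hqe vrc vdwx lmfgz xjhv
Hunk 2: at line 3 remove [jvlkv] add [iyh] -> 11 lines: gvz ovl hbqi iyh xnjzc rgjmt hqe vrc vdwx lmfgz xjhv
Hunk 3: at line 2 remove [hbqi] add [gqta] -> 11 lines: gvz ovl gqta iyh xnjzc rgjmt hqe vrc vdwx lmfgz xjhv
Hunk 4: at line 5 remove [rgjmt,hqe,vrc] add [qmks] -> 9 lines: gvz ovl gqta iyh xnjzc qmks vdwx lmfgz xjhv
Hunk 5: at line 4 remove [xnjzc] add [ckj] -> 9 lines: gvz ovl gqta iyh ckj qmks vdwx lmfgz xjhv
Final line count: 9

Answer: 9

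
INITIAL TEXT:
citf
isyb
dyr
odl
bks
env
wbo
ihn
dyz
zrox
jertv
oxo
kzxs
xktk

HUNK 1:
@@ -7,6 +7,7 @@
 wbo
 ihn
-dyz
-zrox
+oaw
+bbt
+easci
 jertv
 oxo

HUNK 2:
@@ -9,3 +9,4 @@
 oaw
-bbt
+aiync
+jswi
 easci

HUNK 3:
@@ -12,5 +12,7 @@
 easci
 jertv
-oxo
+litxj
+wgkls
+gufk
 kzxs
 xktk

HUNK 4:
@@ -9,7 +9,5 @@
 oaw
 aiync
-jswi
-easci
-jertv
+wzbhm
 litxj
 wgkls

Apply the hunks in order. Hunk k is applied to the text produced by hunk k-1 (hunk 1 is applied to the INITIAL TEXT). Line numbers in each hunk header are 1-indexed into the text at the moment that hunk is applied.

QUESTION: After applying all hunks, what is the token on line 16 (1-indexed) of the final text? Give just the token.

Answer: xktk

Derivation:
Hunk 1: at line 7 remove [dyz,zrox] add [oaw,bbt,easci] -> 15 lines: citf isyb dyr odl bks env wbo ihn oaw bbt easci jertv oxo kzxs xktk
Hunk 2: at line 9 remove [bbt] add [aiync,jswi] -> 16 lines: citf isyb dyr odl bks env wbo ihn oaw aiync jswi easci jertv oxo kzxs xktk
Hunk 3: at line 12 remove [oxo] add [litxj,wgkls,gufk] -> 18 lines: citf isyb dyr odl bks env wbo ihn oaw aiync jswi easci jertv litxj wgkls gufk kzxs xktk
Hunk 4: at line 9 remove [jswi,easci,jertv] add [wzbhm] -> 16 lines: citf isyb dyr odl bks env wbo ihn oaw aiync wzbhm litxj wgkls gufk kzxs xktk
Final line 16: xktk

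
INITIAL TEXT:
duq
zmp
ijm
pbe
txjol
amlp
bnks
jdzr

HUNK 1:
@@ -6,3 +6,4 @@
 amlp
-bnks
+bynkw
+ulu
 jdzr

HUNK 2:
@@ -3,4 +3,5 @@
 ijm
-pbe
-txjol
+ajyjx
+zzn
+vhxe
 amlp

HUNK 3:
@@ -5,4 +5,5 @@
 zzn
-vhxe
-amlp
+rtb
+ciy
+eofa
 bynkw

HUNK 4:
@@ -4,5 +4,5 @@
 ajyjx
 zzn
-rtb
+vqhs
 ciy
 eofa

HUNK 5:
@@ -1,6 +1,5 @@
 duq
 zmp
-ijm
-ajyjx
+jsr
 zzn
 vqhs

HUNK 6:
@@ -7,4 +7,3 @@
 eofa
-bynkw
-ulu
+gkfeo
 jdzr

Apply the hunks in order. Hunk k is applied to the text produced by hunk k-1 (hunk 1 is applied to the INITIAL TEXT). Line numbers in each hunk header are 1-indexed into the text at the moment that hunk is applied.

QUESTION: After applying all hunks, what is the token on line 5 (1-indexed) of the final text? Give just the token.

Hunk 1: at line 6 remove [bnks] add [bynkw,ulu] -> 9 lines: duq zmp ijm pbe txjol amlp bynkw ulu jdzr
Hunk 2: at line 3 remove [pbe,txjol] add [ajyjx,zzn,vhxe] -> 10 lines: duq zmp ijm ajyjx zzn vhxe amlp bynkw ulu jdzr
Hunk 3: at line 5 remove [vhxe,amlp] add [rtb,ciy,eofa] -> 11 lines: duq zmp ijm ajyjx zzn rtb ciy eofa bynkw ulu jdzr
Hunk 4: at line 4 remove [rtb] add [vqhs] -> 11 lines: duq zmp ijm ajyjx zzn vqhs ciy eofa bynkw ulu jdzr
Hunk 5: at line 1 remove [ijm,ajyjx] add [jsr] -> 10 lines: duq zmp jsr zzn vqhs ciy eofa bynkw ulu jdzr
Hunk 6: at line 7 remove [bynkw,ulu] add [gkfeo] -> 9 lines: duq zmp jsr zzn vqhs ciy eofa gkfeo jdzr
Final line 5: vqhs

Answer: vqhs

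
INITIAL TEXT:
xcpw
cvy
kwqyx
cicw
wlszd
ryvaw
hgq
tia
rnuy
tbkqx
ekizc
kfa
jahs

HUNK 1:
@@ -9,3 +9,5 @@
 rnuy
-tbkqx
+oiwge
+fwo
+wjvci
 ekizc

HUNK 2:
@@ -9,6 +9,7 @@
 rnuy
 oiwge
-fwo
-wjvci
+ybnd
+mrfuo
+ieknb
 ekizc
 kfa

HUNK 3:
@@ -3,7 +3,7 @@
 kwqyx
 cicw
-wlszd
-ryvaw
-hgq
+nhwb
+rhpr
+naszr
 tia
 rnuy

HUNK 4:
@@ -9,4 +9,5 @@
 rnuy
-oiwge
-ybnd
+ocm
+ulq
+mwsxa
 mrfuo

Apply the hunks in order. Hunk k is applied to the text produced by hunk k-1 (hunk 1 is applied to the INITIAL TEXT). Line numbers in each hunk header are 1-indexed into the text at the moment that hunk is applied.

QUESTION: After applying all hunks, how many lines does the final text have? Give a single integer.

Hunk 1: at line 9 remove [tbkqx] add [oiwge,fwo,wjvci] -> 15 lines: xcpw cvy kwqyx cicw wlszd ryvaw hgq tia rnuy oiwge fwo wjvci ekizc kfa jahs
Hunk 2: at line 9 remove [fwo,wjvci] add [ybnd,mrfuo,ieknb] -> 16 lines: xcpw cvy kwqyx cicw wlszd ryvaw hgq tia rnuy oiwge ybnd mrfuo ieknb ekizc kfa jahs
Hunk 3: at line 3 remove [wlszd,ryvaw,hgq] add [nhwb,rhpr,naszr] -> 16 lines: xcpw cvy kwqyx cicw nhwb rhpr naszr tia rnuy oiwge ybnd mrfuo ieknb ekizc kfa jahs
Hunk 4: at line 9 remove [oiwge,ybnd] add [ocm,ulq,mwsxa] -> 17 lines: xcpw cvy kwqyx cicw nhwb rhpr naszr tia rnuy ocm ulq mwsxa mrfuo ieknb ekizc kfa jahs
Final line count: 17

Answer: 17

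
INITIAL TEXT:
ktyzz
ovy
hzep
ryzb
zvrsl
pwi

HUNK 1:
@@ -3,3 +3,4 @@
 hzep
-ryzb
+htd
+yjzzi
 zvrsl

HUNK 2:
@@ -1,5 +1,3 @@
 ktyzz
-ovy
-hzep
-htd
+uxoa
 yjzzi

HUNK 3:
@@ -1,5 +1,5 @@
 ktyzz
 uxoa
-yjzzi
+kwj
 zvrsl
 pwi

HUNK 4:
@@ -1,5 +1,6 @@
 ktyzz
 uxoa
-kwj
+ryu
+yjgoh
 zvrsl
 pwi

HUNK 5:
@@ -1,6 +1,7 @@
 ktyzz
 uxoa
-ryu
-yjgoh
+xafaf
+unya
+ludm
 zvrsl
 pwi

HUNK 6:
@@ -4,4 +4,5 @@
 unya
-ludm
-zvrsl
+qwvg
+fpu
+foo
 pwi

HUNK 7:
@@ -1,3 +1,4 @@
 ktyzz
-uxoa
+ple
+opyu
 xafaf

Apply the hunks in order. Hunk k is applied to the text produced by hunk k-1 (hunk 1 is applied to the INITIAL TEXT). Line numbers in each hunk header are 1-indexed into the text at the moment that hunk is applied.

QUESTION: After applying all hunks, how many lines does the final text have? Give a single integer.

Hunk 1: at line 3 remove [ryzb] add [htd,yjzzi] -> 7 lines: ktyzz ovy hzep htd yjzzi zvrsl pwi
Hunk 2: at line 1 remove [ovy,hzep,htd] add [uxoa] -> 5 lines: ktyzz uxoa yjzzi zvrsl pwi
Hunk 3: at line 1 remove [yjzzi] add [kwj] -> 5 lines: ktyzz uxoa kwj zvrsl pwi
Hunk 4: at line 1 remove [kwj] add [ryu,yjgoh] -> 6 lines: ktyzz uxoa ryu yjgoh zvrsl pwi
Hunk 5: at line 1 remove [ryu,yjgoh] add [xafaf,unya,ludm] -> 7 lines: ktyzz uxoa xafaf unya ludm zvrsl pwi
Hunk 6: at line 4 remove [ludm,zvrsl] add [qwvg,fpu,foo] -> 8 lines: ktyzz uxoa xafaf unya qwvg fpu foo pwi
Hunk 7: at line 1 remove [uxoa] add [ple,opyu] -> 9 lines: ktyzz ple opyu xafaf unya qwvg fpu foo pwi
Final line count: 9

Answer: 9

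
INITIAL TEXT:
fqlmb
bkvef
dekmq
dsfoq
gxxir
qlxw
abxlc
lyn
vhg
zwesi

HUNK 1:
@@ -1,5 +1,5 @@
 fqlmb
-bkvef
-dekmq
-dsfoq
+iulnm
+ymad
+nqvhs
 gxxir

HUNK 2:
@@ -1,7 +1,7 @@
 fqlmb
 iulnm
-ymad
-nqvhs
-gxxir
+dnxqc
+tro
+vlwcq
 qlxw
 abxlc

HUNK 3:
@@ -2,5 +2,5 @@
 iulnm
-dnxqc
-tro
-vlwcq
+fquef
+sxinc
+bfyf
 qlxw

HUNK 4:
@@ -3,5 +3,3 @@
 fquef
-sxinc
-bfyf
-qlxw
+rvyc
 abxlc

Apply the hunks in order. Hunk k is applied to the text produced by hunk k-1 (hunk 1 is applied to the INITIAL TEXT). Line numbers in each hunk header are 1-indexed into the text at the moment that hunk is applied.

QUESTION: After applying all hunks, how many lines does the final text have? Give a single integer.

Hunk 1: at line 1 remove [bkvef,dekmq,dsfoq] add [iulnm,ymad,nqvhs] -> 10 lines: fqlmb iulnm ymad nqvhs gxxir qlxw abxlc lyn vhg zwesi
Hunk 2: at line 1 remove [ymad,nqvhs,gxxir] add [dnxqc,tro,vlwcq] -> 10 lines: fqlmb iulnm dnxqc tro vlwcq qlxw abxlc lyn vhg zwesi
Hunk 3: at line 2 remove [dnxqc,tro,vlwcq] add [fquef,sxinc,bfyf] -> 10 lines: fqlmb iulnm fquef sxinc bfyf qlxw abxlc lyn vhg zwesi
Hunk 4: at line 3 remove [sxinc,bfyf,qlxw] add [rvyc] -> 8 lines: fqlmb iulnm fquef rvyc abxlc lyn vhg zwesi
Final line count: 8

Answer: 8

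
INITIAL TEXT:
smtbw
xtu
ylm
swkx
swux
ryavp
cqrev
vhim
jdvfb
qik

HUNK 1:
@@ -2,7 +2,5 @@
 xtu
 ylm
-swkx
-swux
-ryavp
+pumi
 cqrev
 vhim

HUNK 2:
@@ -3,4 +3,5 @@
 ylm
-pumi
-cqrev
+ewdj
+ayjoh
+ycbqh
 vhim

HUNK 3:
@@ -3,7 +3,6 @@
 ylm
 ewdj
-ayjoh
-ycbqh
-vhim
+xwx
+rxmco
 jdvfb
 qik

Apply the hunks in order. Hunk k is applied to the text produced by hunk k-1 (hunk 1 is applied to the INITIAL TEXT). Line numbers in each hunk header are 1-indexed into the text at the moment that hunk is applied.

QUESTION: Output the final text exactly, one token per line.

Answer: smtbw
xtu
ylm
ewdj
xwx
rxmco
jdvfb
qik

Derivation:
Hunk 1: at line 2 remove [swkx,swux,ryavp] add [pumi] -> 8 lines: smtbw xtu ylm pumi cqrev vhim jdvfb qik
Hunk 2: at line 3 remove [pumi,cqrev] add [ewdj,ayjoh,ycbqh] -> 9 lines: smtbw xtu ylm ewdj ayjoh ycbqh vhim jdvfb qik
Hunk 3: at line 3 remove [ayjoh,ycbqh,vhim] add [xwx,rxmco] -> 8 lines: smtbw xtu ylm ewdj xwx rxmco jdvfb qik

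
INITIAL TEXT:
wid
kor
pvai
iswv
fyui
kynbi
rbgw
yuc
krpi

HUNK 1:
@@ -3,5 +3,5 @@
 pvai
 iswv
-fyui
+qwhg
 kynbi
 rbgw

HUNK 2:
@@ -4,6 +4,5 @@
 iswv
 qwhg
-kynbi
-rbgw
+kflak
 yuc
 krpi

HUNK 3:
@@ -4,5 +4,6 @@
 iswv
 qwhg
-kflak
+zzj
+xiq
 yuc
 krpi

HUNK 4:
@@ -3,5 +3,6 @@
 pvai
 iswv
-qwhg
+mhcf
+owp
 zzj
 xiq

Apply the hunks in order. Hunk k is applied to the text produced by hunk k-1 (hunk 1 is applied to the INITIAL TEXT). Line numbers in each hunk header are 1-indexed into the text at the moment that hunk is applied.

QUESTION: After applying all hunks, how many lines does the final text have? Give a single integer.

Hunk 1: at line 3 remove [fyui] add [qwhg] -> 9 lines: wid kor pvai iswv qwhg kynbi rbgw yuc krpi
Hunk 2: at line 4 remove [kynbi,rbgw] add [kflak] -> 8 lines: wid kor pvai iswv qwhg kflak yuc krpi
Hunk 3: at line 4 remove [kflak] add [zzj,xiq] -> 9 lines: wid kor pvai iswv qwhg zzj xiq yuc krpi
Hunk 4: at line 3 remove [qwhg] add [mhcf,owp] -> 10 lines: wid kor pvai iswv mhcf owp zzj xiq yuc krpi
Final line count: 10

Answer: 10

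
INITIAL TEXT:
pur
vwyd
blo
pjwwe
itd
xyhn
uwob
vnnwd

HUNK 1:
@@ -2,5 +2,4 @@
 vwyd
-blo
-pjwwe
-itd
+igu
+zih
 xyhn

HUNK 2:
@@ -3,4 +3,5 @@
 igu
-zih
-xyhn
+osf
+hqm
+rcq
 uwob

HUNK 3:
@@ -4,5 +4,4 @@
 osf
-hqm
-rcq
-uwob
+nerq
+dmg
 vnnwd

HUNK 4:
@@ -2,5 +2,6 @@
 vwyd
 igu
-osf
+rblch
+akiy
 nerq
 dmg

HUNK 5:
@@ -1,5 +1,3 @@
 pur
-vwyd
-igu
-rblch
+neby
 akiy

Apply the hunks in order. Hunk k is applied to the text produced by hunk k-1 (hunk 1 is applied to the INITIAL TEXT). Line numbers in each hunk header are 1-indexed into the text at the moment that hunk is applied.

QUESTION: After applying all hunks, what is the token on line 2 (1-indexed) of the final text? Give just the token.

Answer: neby

Derivation:
Hunk 1: at line 2 remove [blo,pjwwe,itd] add [igu,zih] -> 7 lines: pur vwyd igu zih xyhn uwob vnnwd
Hunk 2: at line 3 remove [zih,xyhn] add [osf,hqm,rcq] -> 8 lines: pur vwyd igu osf hqm rcq uwob vnnwd
Hunk 3: at line 4 remove [hqm,rcq,uwob] add [nerq,dmg] -> 7 lines: pur vwyd igu osf nerq dmg vnnwd
Hunk 4: at line 2 remove [osf] add [rblch,akiy] -> 8 lines: pur vwyd igu rblch akiy nerq dmg vnnwd
Hunk 5: at line 1 remove [vwyd,igu,rblch] add [neby] -> 6 lines: pur neby akiy nerq dmg vnnwd
Final line 2: neby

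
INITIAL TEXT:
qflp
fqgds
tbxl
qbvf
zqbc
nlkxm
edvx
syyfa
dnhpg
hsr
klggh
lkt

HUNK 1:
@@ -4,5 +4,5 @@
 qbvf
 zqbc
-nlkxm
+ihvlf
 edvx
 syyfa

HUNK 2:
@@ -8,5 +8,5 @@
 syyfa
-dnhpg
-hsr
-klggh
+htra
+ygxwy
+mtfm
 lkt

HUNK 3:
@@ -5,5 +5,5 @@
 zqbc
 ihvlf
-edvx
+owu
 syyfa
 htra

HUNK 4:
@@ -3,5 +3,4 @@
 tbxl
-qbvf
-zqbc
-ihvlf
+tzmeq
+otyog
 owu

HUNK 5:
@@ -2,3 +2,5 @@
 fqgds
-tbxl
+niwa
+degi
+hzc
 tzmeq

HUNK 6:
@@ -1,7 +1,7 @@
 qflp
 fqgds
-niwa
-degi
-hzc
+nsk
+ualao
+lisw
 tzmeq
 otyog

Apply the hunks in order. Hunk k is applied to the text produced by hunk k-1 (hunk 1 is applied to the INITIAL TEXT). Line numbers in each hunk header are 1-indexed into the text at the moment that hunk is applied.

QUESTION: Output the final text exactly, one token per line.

Answer: qflp
fqgds
nsk
ualao
lisw
tzmeq
otyog
owu
syyfa
htra
ygxwy
mtfm
lkt

Derivation:
Hunk 1: at line 4 remove [nlkxm] add [ihvlf] -> 12 lines: qflp fqgds tbxl qbvf zqbc ihvlf edvx syyfa dnhpg hsr klggh lkt
Hunk 2: at line 8 remove [dnhpg,hsr,klggh] add [htra,ygxwy,mtfm] -> 12 lines: qflp fqgds tbxl qbvf zqbc ihvlf edvx syyfa htra ygxwy mtfm lkt
Hunk 3: at line 5 remove [edvx] add [owu] -> 12 lines: qflp fqgds tbxl qbvf zqbc ihvlf owu syyfa htra ygxwy mtfm lkt
Hunk 4: at line 3 remove [qbvf,zqbc,ihvlf] add [tzmeq,otyog] -> 11 lines: qflp fqgds tbxl tzmeq otyog owu syyfa htra ygxwy mtfm lkt
Hunk 5: at line 2 remove [tbxl] add [niwa,degi,hzc] -> 13 lines: qflp fqgds niwa degi hzc tzmeq otyog owu syyfa htra ygxwy mtfm lkt
Hunk 6: at line 1 remove [niwa,degi,hzc] add [nsk,ualao,lisw] -> 13 lines: qflp fqgds nsk ualao lisw tzmeq otyog owu syyfa htra ygxwy mtfm lkt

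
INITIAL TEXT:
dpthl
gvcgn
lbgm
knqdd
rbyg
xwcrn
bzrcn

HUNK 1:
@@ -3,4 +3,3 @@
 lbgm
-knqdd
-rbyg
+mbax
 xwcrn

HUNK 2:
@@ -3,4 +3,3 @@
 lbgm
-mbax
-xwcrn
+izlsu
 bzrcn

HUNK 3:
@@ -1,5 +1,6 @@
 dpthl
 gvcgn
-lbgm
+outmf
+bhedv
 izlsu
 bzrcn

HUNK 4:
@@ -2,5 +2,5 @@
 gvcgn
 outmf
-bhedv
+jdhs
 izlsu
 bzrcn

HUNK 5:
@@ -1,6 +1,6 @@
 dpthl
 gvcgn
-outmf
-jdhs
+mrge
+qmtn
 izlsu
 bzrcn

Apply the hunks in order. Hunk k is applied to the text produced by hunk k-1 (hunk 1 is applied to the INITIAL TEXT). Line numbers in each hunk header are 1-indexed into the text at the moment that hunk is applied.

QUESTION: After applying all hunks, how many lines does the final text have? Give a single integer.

Hunk 1: at line 3 remove [knqdd,rbyg] add [mbax] -> 6 lines: dpthl gvcgn lbgm mbax xwcrn bzrcn
Hunk 2: at line 3 remove [mbax,xwcrn] add [izlsu] -> 5 lines: dpthl gvcgn lbgm izlsu bzrcn
Hunk 3: at line 1 remove [lbgm] add [outmf,bhedv] -> 6 lines: dpthl gvcgn outmf bhedv izlsu bzrcn
Hunk 4: at line 2 remove [bhedv] add [jdhs] -> 6 lines: dpthl gvcgn outmf jdhs izlsu bzrcn
Hunk 5: at line 1 remove [outmf,jdhs] add [mrge,qmtn] -> 6 lines: dpthl gvcgn mrge qmtn izlsu bzrcn
Final line count: 6

Answer: 6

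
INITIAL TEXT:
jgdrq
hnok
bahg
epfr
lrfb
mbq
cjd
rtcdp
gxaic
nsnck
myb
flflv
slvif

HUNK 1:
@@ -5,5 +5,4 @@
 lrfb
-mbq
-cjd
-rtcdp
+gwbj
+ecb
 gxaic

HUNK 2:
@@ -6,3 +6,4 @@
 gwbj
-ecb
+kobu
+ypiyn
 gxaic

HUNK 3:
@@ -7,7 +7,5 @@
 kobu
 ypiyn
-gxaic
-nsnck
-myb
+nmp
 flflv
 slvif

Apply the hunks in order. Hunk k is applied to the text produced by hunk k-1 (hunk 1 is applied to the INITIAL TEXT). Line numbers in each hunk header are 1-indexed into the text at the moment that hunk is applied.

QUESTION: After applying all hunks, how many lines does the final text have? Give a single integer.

Answer: 11

Derivation:
Hunk 1: at line 5 remove [mbq,cjd,rtcdp] add [gwbj,ecb] -> 12 lines: jgdrq hnok bahg epfr lrfb gwbj ecb gxaic nsnck myb flflv slvif
Hunk 2: at line 6 remove [ecb] add [kobu,ypiyn] -> 13 lines: jgdrq hnok bahg epfr lrfb gwbj kobu ypiyn gxaic nsnck myb flflv slvif
Hunk 3: at line 7 remove [gxaic,nsnck,myb] add [nmp] -> 11 lines: jgdrq hnok bahg epfr lrfb gwbj kobu ypiyn nmp flflv slvif
Final line count: 11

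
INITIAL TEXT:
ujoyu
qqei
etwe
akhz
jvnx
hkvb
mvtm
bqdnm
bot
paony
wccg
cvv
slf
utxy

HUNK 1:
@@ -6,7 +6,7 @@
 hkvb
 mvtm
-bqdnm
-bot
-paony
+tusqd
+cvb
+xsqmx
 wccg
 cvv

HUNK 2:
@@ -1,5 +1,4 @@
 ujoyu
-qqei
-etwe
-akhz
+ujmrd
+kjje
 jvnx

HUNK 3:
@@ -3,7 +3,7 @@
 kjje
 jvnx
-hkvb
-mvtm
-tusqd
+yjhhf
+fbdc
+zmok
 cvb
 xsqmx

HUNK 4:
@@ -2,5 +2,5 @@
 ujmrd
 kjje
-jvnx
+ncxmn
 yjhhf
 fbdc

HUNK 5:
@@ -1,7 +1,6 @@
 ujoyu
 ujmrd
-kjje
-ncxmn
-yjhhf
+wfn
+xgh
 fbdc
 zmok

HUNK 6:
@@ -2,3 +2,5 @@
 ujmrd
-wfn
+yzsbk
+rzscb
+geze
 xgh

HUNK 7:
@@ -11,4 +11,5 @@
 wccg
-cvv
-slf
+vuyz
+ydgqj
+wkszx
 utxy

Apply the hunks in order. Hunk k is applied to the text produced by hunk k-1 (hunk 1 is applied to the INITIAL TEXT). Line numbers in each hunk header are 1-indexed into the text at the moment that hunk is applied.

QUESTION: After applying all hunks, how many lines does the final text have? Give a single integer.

Hunk 1: at line 6 remove [bqdnm,bot,paony] add [tusqd,cvb,xsqmx] -> 14 lines: ujoyu qqei etwe akhz jvnx hkvb mvtm tusqd cvb xsqmx wccg cvv slf utxy
Hunk 2: at line 1 remove [qqei,etwe,akhz] add [ujmrd,kjje] -> 13 lines: ujoyu ujmrd kjje jvnx hkvb mvtm tusqd cvb xsqmx wccg cvv slf utxy
Hunk 3: at line 3 remove [hkvb,mvtm,tusqd] add [yjhhf,fbdc,zmok] -> 13 lines: ujoyu ujmrd kjje jvnx yjhhf fbdc zmok cvb xsqmx wccg cvv slf utxy
Hunk 4: at line 2 remove [jvnx] add [ncxmn] -> 13 lines: ujoyu ujmrd kjje ncxmn yjhhf fbdc zmok cvb xsqmx wccg cvv slf utxy
Hunk 5: at line 1 remove [kjje,ncxmn,yjhhf] add [wfn,xgh] -> 12 lines: ujoyu ujmrd wfn xgh fbdc zmok cvb xsqmx wccg cvv slf utxy
Hunk 6: at line 2 remove [wfn] add [yzsbk,rzscb,geze] -> 14 lines: ujoyu ujmrd yzsbk rzscb geze xgh fbdc zmok cvb xsqmx wccg cvv slf utxy
Hunk 7: at line 11 remove [cvv,slf] add [vuyz,ydgqj,wkszx] -> 15 lines: ujoyu ujmrd yzsbk rzscb geze xgh fbdc zmok cvb xsqmx wccg vuyz ydgqj wkszx utxy
Final line count: 15

Answer: 15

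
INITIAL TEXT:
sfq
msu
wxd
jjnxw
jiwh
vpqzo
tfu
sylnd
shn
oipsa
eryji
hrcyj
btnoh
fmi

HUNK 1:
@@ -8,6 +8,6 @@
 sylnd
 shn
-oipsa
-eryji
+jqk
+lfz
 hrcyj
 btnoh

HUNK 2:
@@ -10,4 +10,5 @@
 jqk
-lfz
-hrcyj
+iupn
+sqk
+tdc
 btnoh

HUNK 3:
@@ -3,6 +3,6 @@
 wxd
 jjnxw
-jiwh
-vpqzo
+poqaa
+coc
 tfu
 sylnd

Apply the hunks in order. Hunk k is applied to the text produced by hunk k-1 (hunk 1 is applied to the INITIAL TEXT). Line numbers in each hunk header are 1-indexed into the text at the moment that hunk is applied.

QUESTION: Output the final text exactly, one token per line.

Hunk 1: at line 8 remove [oipsa,eryji] add [jqk,lfz] -> 14 lines: sfq msu wxd jjnxw jiwh vpqzo tfu sylnd shn jqk lfz hrcyj btnoh fmi
Hunk 2: at line 10 remove [lfz,hrcyj] add [iupn,sqk,tdc] -> 15 lines: sfq msu wxd jjnxw jiwh vpqzo tfu sylnd shn jqk iupn sqk tdc btnoh fmi
Hunk 3: at line 3 remove [jiwh,vpqzo] add [poqaa,coc] -> 15 lines: sfq msu wxd jjnxw poqaa coc tfu sylnd shn jqk iupn sqk tdc btnoh fmi

Answer: sfq
msu
wxd
jjnxw
poqaa
coc
tfu
sylnd
shn
jqk
iupn
sqk
tdc
btnoh
fmi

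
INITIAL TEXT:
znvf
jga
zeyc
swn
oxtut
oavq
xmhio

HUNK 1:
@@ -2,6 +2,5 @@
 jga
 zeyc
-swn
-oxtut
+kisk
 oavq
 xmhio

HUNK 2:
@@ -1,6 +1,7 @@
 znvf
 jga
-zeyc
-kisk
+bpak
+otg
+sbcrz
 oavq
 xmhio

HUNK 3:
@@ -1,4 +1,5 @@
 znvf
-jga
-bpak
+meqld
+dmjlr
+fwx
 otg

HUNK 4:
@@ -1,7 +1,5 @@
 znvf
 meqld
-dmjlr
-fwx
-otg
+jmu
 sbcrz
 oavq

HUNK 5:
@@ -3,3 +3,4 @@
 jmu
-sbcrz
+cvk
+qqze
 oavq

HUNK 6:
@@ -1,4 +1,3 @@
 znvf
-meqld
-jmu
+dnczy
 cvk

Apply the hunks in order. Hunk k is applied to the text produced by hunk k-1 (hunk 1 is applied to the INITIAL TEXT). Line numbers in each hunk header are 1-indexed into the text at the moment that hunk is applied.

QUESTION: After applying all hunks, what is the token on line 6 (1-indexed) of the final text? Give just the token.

Answer: xmhio

Derivation:
Hunk 1: at line 2 remove [swn,oxtut] add [kisk] -> 6 lines: znvf jga zeyc kisk oavq xmhio
Hunk 2: at line 1 remove [zeyc,kisk] add [bpak,otg,sbcrz] -> 7 lines: znvf jga bpak otg sbcrz oavq xmhio
Hunk 3: at line 1 remove [jga,bpak] add [meqld,dmjlr,fwx] -> 8 lines: znvf meqld dmjlr fwx otg sbcrz oavq xmhio
Hunk 4: at line 1 remove [dmjlr,fwx,otg] add [jmu] -> 6 lines: znvf meqld jmu sbcrz oavq xmhio
Hunk 5: at line 3 remove [sbcrz] add [cvk,qqze] -> 7 lines: znvf meqld jmu cvk qqze oavq xmhio
Hunk 6: at line 1 remove [meqld,jmu] add [dnczy] -> 6 lines: znvf dnczy cvk qqze oavq xmhio
Final line 6: xmhio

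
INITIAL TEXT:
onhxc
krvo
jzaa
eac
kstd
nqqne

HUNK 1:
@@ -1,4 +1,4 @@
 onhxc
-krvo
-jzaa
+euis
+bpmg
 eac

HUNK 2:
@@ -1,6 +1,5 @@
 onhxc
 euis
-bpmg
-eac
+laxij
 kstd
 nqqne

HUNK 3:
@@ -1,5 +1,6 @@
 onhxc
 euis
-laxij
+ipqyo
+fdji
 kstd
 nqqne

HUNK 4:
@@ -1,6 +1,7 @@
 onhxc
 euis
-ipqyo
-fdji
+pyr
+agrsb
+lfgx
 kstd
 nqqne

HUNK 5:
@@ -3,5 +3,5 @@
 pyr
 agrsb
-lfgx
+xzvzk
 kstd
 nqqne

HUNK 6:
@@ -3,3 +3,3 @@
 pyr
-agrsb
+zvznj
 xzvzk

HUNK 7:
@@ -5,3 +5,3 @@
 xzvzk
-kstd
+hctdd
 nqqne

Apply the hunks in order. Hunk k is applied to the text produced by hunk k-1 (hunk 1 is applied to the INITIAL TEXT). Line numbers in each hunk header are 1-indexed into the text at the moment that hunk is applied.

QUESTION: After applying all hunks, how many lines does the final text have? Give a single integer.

Hunk 1: at line 1 remove [krvo,jzaa] add [euis,bpmg] -> 6 lines: onhxc euis bpmg eac kstd nqqne
Hunk 2: at line 1 remove [bpmg,eac] add [laxij] -> 5 lines: onhxc euis laxij kstd nqqne
Hunk 3: at line 1 remove [laxij] add [ipqyo,fdji] -> 6 lines: onhxc euis ipqyo fdji kstd nqqne
Hunk 4: at line 1 remove [ipqyo,fdji] add [pyr,agrsb,lfgx] -> 7 lines: onhxc euis pyr agrsb lfgx kstd nqqne
Hunk 5: at line 3 remove [lfgx] add [xzvzk] -> 7 lines: onhxc euis pyr agrsb xzvzk kstd nqqne
Hunk 6: at line 3 remove [agrsb] add [zvznj] -> 7 lines: onhxc euis pyr zvznj xzvzk kstd nqqne
Hunk 7: at line 5 remove [kstd] add [hctdd] -> 7 lines: onhxc euis pyr zvznj xzvzk hctdd nqqne
Final line count: 7

Answer: 7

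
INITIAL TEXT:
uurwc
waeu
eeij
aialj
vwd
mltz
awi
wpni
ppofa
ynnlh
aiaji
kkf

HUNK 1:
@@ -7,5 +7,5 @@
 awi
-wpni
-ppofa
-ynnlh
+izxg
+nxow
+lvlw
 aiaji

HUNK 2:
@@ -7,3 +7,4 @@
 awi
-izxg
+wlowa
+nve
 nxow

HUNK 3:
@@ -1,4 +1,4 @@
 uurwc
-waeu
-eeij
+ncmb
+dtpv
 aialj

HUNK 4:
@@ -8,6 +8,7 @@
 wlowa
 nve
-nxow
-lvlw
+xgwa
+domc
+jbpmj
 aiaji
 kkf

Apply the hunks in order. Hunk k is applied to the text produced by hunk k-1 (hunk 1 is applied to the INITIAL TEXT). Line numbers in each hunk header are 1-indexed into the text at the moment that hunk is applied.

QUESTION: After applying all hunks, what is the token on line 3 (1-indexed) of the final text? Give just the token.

Hunk 1: at line 7 remove [wpni,ppofa,ynnlh] add [izxg,nxow,lvlw] -> 12 lines: uurwc waeu eeij aialj vwd mltz awi izxg nxow lvlw aiaji kkf
Hunk 2: at line 7 remove [izxg] add [wlowa,nve] -> 13 lines: uurwc waeu eeij aialj vwd mltz awi wlowa nve nxow lvlw aiaji kkf
Hunk 3: at line 1 remove [waeu,eeij] add [ncmb,dtpv] -> 13 lines: uurwc ncmb dtpv aialj vwd mltz awi wlowa nve nxow lvlw aiaji kkf
Hunk 4: at line 8 remove [nxow,lvlw] add [xgwa,domc,jbpmj] -> 14 lines: uurwc ncmb dtpv aialj vwd mltz awi wlowa nve xgwa domc jbpmj aiaji kkf
Final line 3: dtpv

Answer: dtpv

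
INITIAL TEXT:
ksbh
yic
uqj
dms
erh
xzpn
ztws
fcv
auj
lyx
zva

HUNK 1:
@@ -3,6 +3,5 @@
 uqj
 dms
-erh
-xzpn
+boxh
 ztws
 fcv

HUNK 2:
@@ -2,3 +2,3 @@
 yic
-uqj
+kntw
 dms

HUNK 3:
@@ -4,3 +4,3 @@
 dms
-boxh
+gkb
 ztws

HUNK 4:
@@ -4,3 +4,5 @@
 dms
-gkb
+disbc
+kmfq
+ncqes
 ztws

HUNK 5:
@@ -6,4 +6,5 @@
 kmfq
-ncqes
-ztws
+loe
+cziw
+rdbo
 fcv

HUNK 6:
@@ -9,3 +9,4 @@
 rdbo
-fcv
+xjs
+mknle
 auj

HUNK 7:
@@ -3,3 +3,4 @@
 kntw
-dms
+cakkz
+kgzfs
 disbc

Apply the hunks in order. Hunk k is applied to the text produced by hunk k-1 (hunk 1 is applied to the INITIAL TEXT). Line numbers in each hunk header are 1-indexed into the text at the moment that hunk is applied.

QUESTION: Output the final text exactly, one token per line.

Answer: ksbh
yic
kntw
cakkz
kgzfs
disbc
kmfq
loe
cziw
rdbo
xjs
mknle
auj
lyx
zva

Derivation:
Hunk 1: at line 3 remove [erh,xzpn] add [boxh] -> 10 lines: ksbh yic uqj dms boxh ztws fcv auj lyx zva
Hunk 2: at line 2 remove [uqj] add [kntw] -> 10 lines: ksbh yic kntw dms boxh ztws fcv auj lyx zva
Hunk 3: at line 4 remove [boxh] add [gkb] -> 10 lines: ksbh yic kntw dms gkb ztws fcv auj lyx zva
Hunk 4: at line 4 remove [gkb] add [disbc,kmfq,ncqes] -> 12 lines: ksbh yic kntw dms disbc kmfq ncqes ztws fcv auj lyx zva
Hunk 5: at line 6 remove [ncqes,ztws] add [loe,cziw,rdbo] -> 13 lines: ksbh yic kntw dms disbc kmfq loe cziw rdbo fcv auj lyx zva
Hunk 6: at line 9 remove [fcv] add [xjs,mknle] -> 14 lines: ksbh yic kntw dms disbc kmfq loe cziw rdbo xjs mknle auj lyx zva
Hunk 7: at line 3 remove [dms] add [cakkz,kgzfs] -> 15 lines: ksbh yic kntw cakkz kgzfs disbc kmfq loe cziw rdbo xjs mknle auj lyx zva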